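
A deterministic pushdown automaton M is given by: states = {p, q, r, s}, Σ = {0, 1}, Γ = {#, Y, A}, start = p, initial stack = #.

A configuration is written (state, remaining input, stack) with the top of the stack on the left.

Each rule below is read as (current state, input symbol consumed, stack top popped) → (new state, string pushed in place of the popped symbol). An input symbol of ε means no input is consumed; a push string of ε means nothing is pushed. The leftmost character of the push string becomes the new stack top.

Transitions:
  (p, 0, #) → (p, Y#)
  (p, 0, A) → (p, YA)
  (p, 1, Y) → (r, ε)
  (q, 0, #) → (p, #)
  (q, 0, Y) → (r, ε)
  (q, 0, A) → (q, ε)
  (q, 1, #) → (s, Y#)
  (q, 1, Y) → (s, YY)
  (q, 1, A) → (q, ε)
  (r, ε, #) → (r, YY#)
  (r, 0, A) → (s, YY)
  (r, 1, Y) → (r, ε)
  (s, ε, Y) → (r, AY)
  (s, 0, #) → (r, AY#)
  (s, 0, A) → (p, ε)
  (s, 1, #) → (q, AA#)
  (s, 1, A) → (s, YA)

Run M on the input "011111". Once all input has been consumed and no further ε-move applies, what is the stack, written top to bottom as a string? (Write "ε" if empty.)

(p, 011111, #)
  read 0, top #: go to p, push Y# → (p, 11111, Y#)
  read 1, top Y: go to r, push ε → (r, 1111, #)
  ε-move, top #: go to r, push YY# → (r, 1111, YY#)
  read 1, top Y: go to r, push ε → (r, 111, Y#)
  read 1, top Y: go to r, push ε → (r, 11, #)
  ε-move, top #: go to r, push YY# → (r, 11, YY#)
  read 1, top Y: go to r, push ε → (r, 1, Y#)
  read 1, top Y: go to r, push ε → (r, ε, #)
  ε-move, top #: go to r, push YY# → (r, ε, YY#)
All input consumed in state r with stack YY#.

YY#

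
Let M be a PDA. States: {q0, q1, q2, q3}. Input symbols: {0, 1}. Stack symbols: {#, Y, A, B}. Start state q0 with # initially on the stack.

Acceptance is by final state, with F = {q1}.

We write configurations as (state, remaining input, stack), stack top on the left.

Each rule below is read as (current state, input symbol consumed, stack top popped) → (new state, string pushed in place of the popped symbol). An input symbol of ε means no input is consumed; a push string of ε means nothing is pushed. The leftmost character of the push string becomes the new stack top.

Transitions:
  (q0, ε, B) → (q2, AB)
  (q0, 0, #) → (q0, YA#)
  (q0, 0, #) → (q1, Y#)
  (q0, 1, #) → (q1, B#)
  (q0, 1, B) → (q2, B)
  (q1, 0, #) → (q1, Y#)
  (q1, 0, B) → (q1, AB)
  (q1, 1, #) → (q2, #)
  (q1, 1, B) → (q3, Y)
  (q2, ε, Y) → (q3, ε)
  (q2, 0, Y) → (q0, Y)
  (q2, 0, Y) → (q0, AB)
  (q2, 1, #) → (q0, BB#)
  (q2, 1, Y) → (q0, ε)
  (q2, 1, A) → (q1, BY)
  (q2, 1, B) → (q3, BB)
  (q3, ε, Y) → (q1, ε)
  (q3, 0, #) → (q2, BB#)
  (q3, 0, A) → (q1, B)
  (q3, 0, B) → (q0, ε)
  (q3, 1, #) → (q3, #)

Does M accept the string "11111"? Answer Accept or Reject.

Accept

One accepting computation: (q0, 11111, #) ⊢ (q1, 1111, B#) ⊢ (q3, 111, Y#) ⊢ (q1, 111, #) ⊢ (q2, 11, #) ⊢ (q0, 1, BB#) ⊢ (q2, 1, ABB#) ⊢ (q1, ε, BYBB#)
All input consumed and state q1 ∈ F.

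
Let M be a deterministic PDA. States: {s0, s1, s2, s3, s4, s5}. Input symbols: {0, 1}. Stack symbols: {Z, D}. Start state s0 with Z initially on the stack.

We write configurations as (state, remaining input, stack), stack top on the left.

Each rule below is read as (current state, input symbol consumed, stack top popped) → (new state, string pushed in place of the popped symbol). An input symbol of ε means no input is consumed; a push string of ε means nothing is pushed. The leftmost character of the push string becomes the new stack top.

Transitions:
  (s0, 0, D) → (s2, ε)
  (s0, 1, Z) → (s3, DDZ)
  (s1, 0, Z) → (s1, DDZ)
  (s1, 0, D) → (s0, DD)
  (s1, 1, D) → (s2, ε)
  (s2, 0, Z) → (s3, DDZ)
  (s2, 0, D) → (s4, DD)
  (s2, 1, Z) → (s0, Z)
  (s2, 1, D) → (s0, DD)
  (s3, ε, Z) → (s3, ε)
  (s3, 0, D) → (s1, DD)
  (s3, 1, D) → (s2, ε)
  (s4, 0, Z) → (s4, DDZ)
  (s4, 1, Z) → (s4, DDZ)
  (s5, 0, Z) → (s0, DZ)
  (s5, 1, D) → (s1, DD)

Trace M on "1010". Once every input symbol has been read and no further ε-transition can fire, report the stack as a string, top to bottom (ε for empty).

(s0, 1010, Z)
  read 1, top Z: go to s3, push DDZ → (s3, 010, DDZ)
  read 0, top D: go to s1, push DD → (s1, 10, DDDZ)
  read 1, top D: go to s2, push ε → (s2, 0, DDZ)
  read 0, top D: go to s4, push DD → (s4, ε, DDDZ)
All input consumed in state s4 with stack DDDZ.

DDDZ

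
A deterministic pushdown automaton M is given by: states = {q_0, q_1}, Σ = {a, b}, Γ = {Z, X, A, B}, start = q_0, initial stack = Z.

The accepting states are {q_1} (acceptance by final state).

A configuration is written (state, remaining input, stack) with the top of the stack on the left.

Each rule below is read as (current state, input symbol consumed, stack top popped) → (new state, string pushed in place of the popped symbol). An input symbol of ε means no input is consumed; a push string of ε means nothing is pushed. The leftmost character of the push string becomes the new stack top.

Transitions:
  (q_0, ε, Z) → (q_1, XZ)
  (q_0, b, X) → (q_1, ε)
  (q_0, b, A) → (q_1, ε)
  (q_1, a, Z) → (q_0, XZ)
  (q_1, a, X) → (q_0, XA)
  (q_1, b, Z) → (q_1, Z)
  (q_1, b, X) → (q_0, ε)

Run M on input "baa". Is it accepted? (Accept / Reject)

Reject

(q_0, baa, Z) ⊢ (q_1, baa, XZ) ⊢ (q_0, aa, Z) ⊢ (q_1, aa, XZ) ⊢ (q_0, a, XAZ)
No transition applies at (q_0, a, XAZ); input not fully consumed.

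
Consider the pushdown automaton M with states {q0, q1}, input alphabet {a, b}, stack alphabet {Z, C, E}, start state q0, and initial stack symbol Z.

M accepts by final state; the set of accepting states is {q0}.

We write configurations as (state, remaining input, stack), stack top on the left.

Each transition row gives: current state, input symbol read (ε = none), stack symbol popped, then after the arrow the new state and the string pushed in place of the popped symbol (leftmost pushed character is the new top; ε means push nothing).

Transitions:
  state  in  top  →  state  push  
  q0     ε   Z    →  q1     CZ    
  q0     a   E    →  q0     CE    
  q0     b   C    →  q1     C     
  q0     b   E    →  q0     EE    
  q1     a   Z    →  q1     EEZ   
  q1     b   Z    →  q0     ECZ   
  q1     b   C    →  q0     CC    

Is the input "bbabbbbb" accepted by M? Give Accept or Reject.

Reject

No computation consumes all input and reaches a final state.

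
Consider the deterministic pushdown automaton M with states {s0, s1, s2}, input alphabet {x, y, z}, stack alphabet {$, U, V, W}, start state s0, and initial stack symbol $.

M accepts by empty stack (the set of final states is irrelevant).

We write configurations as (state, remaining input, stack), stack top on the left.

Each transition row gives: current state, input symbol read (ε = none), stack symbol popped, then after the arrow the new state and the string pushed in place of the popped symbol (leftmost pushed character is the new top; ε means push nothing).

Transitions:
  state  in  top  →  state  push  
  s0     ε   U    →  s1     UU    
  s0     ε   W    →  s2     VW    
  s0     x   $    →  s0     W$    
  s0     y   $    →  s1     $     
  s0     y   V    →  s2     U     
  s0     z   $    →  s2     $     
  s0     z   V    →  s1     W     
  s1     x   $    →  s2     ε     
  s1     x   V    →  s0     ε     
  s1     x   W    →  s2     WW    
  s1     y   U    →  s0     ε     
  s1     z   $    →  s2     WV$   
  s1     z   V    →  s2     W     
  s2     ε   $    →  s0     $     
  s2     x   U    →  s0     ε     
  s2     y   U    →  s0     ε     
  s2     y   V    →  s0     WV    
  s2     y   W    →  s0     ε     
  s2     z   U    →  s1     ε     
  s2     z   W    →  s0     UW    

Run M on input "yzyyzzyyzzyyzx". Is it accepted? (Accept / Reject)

(s0, yzyyzzyyzzyyzx, $)
  read y, top $: go to s1, push $ → (s1, zyyzzyyzzyyzx, $)
  read z, top $: go to s2, push WV$ → (s2, yyzzyyzzyyzx, WV$)
  read y, top W: go to s0, push ε → (s0, yzzyyzzyyzx, V$)
  read y, top V: go to s2, push U → (s2, zzyyzzyyzx, U$)
  read z, top U: go to s1, push ε → (s1, zyyzzyyzx, $)
  read z, top $: go to s2, push WV$ → (s2, yyzzyyzx, WV$)
  read y, top W: go to s0, push ε → (s0, yzzyyzx, V$)
  read y, top V: go to s2, push U → (s2, zzyyzx, U$)
  read z, top U: go to s1, push ε → (s1, zyyzx, $)
  read z, top $: go to s2, push WV$ → (s2, yyzx, WV$)
  read y, top W: go to s0, push ε → (s0, yzx, V$)
  read y, top V: go to s2, push U → (s2, zx, U$)
  read z, top U: go to s1, push ε → (s1, x, $)
  read x, top $: go to s2, push ε → (s2, ε, ε)
All input consumed and the stack is empty.

Accept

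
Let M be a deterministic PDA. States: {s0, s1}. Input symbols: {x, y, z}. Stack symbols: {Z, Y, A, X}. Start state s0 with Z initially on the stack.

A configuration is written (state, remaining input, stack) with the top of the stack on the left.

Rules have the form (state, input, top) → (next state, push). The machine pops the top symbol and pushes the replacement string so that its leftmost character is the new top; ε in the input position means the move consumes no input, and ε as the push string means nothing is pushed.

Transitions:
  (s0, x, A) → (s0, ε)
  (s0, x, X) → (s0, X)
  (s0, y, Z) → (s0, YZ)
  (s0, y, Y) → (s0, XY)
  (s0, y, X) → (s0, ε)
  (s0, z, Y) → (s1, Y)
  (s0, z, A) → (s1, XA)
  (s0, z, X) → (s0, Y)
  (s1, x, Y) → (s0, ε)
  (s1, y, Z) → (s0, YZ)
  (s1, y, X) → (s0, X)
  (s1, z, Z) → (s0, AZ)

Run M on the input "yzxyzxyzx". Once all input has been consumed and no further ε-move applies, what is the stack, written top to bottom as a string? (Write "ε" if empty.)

(s0, yzxyzxyzx, Z)
  read y, top Z: go to s0, push YZ → (s0, zxyzxyzx, YZ)
  read z, top Y: go to s1, push Y → (s1, xyzxyzx, YZ)
  read x, top Y: go to s0, push ε → (s0, yzxyzx, Z)
  read y, top Z: go to s0, push YZ → (s0, zxyzx, YZ)
  read z, top Y: go to s1, push Y → (s1, xyzx, YZ)
  read x, top Y: go to s0, push ε → (s0, yzx, Z)
  read y, top Z: go to s0, push YZ → (s0, zx, YZ)
  read z, top Y: go to s1, push Y → (s1, x, YZ)
  read x, top Y: go to s0, push ε → (s0, ε, Z)
All input consumed in state s0 with stack Z.

Z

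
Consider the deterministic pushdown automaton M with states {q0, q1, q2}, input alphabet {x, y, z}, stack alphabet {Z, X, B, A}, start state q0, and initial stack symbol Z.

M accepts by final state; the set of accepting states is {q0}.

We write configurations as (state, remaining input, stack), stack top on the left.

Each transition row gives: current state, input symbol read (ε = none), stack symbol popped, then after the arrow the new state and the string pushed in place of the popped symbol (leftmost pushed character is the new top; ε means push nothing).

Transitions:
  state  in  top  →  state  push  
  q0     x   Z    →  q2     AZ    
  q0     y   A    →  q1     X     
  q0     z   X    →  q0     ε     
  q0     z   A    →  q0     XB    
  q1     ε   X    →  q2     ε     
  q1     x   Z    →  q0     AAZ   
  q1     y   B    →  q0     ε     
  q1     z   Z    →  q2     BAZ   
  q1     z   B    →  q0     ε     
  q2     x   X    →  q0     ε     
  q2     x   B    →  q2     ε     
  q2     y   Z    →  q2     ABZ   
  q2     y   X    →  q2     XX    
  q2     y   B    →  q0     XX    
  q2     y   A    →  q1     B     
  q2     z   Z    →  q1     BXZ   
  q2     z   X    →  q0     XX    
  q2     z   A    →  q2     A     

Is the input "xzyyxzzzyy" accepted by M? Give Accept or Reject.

Accept

(q0, xzyyxzzzyy, Z)
  read x, top Z: go to q2, push AZ → (q2, zyyxzzzyy, AZ)
  read z, top A: go to q2, push A → (q2, yyxzzzyy, AZ)
  read y, top A: go to q1, push B → (q1, yxzzzyy, BZ)
  read y, top B: go to q0, push ε → (q0, xzzzyy, Z)
  read x, top Z: go to q2, push AZ → (q2, zzzyy, AZ)
  read z, top A: go to q2, push A → (q2, zzyy, AZ)
  read z, top A: go to q2, push A → (q2, zyy, AZ)
  read z, top A: go to q2, push A → (q2, yy, AZ)
  read y, top A: go to q1, push B → (q1, y, BZ)
  read y, top B: go to q0, push ε → (q0, ε, Z)
All input consumed; state q0 ∈ F.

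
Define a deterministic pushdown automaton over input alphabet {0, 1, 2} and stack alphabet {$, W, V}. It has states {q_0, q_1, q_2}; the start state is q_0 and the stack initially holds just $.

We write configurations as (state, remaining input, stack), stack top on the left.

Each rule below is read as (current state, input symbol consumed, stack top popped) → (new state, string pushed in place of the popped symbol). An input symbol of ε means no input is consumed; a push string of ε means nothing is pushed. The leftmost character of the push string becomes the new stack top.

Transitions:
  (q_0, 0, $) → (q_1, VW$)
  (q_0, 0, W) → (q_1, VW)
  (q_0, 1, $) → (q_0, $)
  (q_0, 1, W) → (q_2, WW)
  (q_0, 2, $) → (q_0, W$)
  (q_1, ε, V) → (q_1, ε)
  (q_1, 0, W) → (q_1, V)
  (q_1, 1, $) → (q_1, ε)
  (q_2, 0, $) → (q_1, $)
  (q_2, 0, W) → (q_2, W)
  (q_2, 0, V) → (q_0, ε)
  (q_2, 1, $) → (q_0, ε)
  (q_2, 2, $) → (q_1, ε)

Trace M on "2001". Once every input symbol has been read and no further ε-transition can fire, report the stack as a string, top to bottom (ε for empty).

(q_0, 2001, $)
  read 2, top $: go to q_0, push W$ → (q_0, 001, W$)
  read 0, top W: go to q_1, push VW → (q_1, 01, VW$)
  ε-move, top V: go to q_1, push ε → (q_1, 01, W$)
  read 0, top W: go to q_1, push V → (q_1, 1, V$)
  ε-move, top V: go to q_1, push ε → (q_1, 1, $)
  read 1, top $: go to q_1, push ε → (q_1, ε, ε)
All input consumed in state q_1 with stack ε.

ε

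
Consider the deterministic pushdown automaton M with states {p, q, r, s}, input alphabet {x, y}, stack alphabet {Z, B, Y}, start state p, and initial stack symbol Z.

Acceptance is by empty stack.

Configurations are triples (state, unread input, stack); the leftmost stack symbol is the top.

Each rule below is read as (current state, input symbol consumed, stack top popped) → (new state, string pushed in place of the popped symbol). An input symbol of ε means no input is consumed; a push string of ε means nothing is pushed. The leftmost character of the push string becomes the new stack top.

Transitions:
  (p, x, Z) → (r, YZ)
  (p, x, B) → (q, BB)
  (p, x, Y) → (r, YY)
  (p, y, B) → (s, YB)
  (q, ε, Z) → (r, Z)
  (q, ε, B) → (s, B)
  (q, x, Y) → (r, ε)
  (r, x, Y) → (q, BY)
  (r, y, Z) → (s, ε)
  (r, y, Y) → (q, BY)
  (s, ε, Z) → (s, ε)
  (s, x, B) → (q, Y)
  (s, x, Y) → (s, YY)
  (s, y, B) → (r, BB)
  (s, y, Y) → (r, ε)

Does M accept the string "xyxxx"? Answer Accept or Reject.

Reject

(p, xyxxx, Z)
  read x, top Z: go to r, push YZ → (r, yxxx, YZ)
  read y, top Y: go to q, push BY → (q, xxx, BYZ)
  ε-move, top B: go to s, push B → (s, xxx, BYZ)
  read x, top B: go to q, push Y → (q, xx, YYZ)
  read x, top Y: go to r, push ε → (r, x, YZ)
  read x, top Y: go to q, push BY → (q, ε, BYZ)
  ε-move, top B: go to s, push B → (s, ε, BYZ)
All input consumed; stack is BYZ, not empty, and no further ε-move applies.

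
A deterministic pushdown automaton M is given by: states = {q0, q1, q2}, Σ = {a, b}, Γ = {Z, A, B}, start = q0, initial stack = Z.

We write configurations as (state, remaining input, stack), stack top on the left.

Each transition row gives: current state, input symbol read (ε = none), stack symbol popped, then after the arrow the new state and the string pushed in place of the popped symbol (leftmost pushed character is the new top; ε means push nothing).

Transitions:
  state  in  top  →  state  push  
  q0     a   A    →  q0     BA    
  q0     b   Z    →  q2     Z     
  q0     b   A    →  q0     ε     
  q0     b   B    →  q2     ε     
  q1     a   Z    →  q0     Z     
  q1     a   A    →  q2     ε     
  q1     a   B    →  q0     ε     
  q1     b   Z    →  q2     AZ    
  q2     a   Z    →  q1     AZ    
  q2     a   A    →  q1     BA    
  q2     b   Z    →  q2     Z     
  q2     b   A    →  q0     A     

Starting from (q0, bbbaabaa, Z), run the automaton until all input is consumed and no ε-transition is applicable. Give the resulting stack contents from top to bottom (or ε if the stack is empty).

Z

(q0, bbbaabaa, Z) ⊢ (q2, bbaabaa, Z) ⊢ (q2, baabaa, Z) ⊢ (q2, aabaa, Z) ⊢ (q1, abaa, AZ) ⊢ (q2, baa, Z) ⊢ (q2, aa, Z) ⊢ (q1, a, AZ) ⊢ (q2, ε, Z)
All input consumed in state q2 with stack Z.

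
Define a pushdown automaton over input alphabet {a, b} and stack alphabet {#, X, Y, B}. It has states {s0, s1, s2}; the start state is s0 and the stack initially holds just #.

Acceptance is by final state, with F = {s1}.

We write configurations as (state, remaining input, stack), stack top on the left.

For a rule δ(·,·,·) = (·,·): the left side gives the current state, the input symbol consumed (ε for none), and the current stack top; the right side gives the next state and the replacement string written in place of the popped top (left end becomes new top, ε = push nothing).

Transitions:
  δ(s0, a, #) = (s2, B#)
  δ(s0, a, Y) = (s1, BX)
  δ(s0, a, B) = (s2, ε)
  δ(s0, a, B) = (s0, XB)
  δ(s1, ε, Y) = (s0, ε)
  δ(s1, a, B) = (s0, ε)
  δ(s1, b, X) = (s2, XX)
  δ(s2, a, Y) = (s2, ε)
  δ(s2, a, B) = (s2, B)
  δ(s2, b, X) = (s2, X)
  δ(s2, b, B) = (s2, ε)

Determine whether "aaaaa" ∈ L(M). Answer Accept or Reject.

No computation consumes all input and reaches a final state.

Reject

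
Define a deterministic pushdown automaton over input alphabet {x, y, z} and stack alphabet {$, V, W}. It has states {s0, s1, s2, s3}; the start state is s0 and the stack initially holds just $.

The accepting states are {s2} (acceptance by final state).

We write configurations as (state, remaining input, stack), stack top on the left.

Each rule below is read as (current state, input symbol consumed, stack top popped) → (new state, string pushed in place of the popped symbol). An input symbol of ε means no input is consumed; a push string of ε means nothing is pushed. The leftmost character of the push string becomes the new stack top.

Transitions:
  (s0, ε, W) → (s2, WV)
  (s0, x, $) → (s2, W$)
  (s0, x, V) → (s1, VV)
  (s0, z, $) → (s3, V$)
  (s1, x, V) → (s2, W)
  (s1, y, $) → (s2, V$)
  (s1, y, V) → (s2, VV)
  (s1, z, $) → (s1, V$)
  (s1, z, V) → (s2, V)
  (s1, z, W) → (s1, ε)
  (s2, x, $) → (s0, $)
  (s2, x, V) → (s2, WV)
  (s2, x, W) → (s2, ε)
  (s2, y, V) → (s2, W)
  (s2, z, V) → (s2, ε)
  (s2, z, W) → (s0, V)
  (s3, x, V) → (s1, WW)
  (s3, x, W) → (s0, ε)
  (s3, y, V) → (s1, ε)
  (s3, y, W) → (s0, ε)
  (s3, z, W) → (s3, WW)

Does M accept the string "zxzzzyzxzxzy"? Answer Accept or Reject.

(s0, zxzzzyzxzxzy, $)
  read z, top $: go to s3, push V$ → (s3, xzzzyzxzxzy, V$)
  read x, top V: go to s1, push WW → (s1, zzzyzxzxzy, WW$)
  read z, top W: go to s1, push ε → (s1, zzyzxzxzy, W$)
  read z, top W: go to s1, push ε → (s1, zyzxzxzy, $)
  read z, top $: go to s1, push V$ → (s1, yzxzxzy, V$)
  read y, top V: go to s2, push VV → (s2, zxzxzy, VV$)
  read z, top V: go to s2, push ε → (s2, xzxzy, V$)
  read x, top V: go to s2, push WV → (s2, zxzy, WV$)
  read z, top W: go to s0, push V → (s0, xzy, VV$)
  read x, top V: go to s1, push VV → (s1, zy, VVV$)
  read z, top V: go to s2, push V → (s2, y, VVV$)
  read y, top V: go to s2, push W → (s2, ε, WVV$)
All input consumed; state s2 ∈ F.

Accept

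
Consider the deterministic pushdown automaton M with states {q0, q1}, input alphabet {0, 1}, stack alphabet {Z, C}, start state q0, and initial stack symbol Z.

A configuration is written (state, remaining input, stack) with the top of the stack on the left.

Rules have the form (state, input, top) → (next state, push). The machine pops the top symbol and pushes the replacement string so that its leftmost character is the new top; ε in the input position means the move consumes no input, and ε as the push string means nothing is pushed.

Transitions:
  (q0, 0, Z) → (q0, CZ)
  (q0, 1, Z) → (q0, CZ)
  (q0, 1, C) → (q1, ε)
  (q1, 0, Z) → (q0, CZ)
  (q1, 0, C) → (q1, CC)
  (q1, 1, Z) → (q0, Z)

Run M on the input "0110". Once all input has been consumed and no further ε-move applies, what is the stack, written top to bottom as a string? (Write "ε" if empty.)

(q0, 0110, Z)
  read 0, top Z: go to q0, push CZ → (q0, 110, CZ)
  read 1, top C: go to q1, push ε → (q1, 10, Z)
  read 1, top Z: go to q0, push Z → (q0, 0, Z)
  read 0, top Z: go to q0, push CZ → (q0, ε, CZ)
All input consumed in state q0 with stack CZ.

CZ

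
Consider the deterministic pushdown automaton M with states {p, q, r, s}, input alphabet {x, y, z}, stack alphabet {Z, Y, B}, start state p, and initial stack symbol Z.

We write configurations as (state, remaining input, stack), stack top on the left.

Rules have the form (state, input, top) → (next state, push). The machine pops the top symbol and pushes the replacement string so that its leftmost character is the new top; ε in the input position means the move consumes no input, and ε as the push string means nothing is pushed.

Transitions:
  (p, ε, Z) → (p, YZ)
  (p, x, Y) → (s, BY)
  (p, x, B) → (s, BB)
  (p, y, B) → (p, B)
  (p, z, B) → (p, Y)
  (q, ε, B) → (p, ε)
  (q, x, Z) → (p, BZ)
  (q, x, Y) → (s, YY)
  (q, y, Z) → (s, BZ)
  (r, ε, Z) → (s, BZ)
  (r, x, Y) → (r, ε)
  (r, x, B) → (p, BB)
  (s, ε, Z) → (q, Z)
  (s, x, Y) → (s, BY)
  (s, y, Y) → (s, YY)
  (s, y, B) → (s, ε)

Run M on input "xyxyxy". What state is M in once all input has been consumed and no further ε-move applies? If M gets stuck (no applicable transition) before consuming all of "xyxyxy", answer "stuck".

s

(p, xyxyxy, Z)
  ε-move, top Z: go to p, push YZ → (p, xyxyxy, YZ)
  read x, top Y: go to s, push BY → (s, yxyxy, BYZ)
  read y, top B: go to s, push ε → (s, xyxy, YZ)
  read x, top Y: go to s, push BY → (s, yxy, BYZ)
  read y, top B: go to s, push ε → (s, xy, YZ)
  read x, top Y: go to s, push BY → (s, y, BYZ)
  read y, top B: go to s, push ε → (s, ε, YZ)
All input consumed; M is in state s.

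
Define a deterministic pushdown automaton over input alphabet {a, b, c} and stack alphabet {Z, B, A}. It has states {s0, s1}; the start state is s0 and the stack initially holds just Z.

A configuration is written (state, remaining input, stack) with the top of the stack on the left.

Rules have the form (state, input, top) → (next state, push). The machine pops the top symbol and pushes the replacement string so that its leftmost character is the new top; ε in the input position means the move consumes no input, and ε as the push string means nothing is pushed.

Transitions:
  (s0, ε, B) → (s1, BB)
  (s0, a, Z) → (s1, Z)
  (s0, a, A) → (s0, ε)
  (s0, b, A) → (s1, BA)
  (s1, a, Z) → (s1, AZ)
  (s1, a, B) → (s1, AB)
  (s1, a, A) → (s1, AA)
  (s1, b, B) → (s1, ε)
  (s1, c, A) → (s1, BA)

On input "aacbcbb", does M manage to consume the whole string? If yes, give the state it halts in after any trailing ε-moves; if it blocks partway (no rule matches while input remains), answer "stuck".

stuck

(s0, aacbcbb, Z)
  read a, top Z: go to s1, push Z → (s1, acbcbb, Z)
  read a, top Z: go to s1, push AZ → (s1, cbcbb, AZ)
  read c, top A: go to s1, push BA → (s1, bcbb, BAZ)
  read b, top B: go to s1, push ε → (s1, cbb, AZ)
  read c, top A: go to s1, push BA → (s1, bb, BAZ)
  read b, top B: go to s1, push ε → (s1, b, AZ)
No transition for (s1, b, top A); M blocks with input b remaining.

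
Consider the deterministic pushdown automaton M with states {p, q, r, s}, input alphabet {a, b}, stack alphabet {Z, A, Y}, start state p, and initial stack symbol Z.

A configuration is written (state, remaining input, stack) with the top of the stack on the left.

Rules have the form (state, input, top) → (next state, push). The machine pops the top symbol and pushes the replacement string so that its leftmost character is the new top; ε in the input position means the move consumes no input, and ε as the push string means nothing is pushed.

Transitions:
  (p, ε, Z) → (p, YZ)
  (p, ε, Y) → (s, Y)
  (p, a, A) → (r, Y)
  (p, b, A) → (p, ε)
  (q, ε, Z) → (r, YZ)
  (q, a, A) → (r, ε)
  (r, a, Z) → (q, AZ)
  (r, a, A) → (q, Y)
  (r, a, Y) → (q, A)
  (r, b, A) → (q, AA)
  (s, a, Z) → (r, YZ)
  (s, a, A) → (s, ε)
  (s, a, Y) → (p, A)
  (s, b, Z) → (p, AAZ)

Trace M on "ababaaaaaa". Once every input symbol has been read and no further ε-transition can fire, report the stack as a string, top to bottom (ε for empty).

(p, ababaaaaaa, Z) ⊢ (p, ababaaaaaa, YZ) ⊢ (s, ababaaaaaa, YZ) ⊢ (p, babaaaaaa, AZ) ⊢ (p, abaaaaaa, Z) ⊢ (p, abaaaaaa, YZ) ⊢ (s, abaaaaaa, YZ) ⊢ (p, baaaaaa, AZ) ⊢ (p, aaaaaa, Z) ⊢ (p, aaaaaa, YZ) ⊢ (s, aaaaaa, YZ) ⊢ (p, aaaaa, AZ) ⊢ (r, aaaa, YZ) ⊢ (q, aaa, AZ) ⊢ (r, aa, Z) ⊢ (q, a, AZ) ⊢ (r, ε, Z)
All input consumed in state r with stack Z.

Z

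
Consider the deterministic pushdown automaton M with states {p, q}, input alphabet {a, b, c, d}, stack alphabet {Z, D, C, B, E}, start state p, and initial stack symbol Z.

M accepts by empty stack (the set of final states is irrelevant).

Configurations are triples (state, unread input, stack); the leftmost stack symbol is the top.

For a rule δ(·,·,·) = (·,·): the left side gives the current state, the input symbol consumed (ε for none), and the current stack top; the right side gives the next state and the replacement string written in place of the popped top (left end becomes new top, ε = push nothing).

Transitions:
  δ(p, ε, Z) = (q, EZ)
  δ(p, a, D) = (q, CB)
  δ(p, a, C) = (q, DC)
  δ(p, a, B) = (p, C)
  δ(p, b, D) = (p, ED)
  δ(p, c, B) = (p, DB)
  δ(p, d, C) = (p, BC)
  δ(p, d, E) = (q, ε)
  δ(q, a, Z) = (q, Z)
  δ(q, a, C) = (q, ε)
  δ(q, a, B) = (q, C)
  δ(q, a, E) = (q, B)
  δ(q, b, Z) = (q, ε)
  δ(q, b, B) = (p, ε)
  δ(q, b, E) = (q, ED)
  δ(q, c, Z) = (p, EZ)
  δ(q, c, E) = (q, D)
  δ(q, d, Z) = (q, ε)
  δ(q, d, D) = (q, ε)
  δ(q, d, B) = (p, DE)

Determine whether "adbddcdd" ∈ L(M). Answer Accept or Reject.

Accept

(p, adbddcdd, Z)
  ε-move, top Z: go to q, push EZ → (q, adbddcdd, EZ)
  read a, top E: go to q, push B → (q, dbddcdd, BZ)
  read d, top B: go to p, push DE → (p, bddcdd, DEZ)
  read b, top D: go to p, push ED → (p, ddcdd, EDEZ)
  read d, top E: go to q, push ε → (q, dcdd, DEZ)
  read d, top D: go to q, push ε → (q, cdd, EZ)
  read c, top E: go to q, push D → (q, dd, DZ)
  read d, top D: go to q, push ε → (q, d, Z)
  read d, top Z: go to q, push ε → (q, ε, ε)
All input consumed and the stack is empty.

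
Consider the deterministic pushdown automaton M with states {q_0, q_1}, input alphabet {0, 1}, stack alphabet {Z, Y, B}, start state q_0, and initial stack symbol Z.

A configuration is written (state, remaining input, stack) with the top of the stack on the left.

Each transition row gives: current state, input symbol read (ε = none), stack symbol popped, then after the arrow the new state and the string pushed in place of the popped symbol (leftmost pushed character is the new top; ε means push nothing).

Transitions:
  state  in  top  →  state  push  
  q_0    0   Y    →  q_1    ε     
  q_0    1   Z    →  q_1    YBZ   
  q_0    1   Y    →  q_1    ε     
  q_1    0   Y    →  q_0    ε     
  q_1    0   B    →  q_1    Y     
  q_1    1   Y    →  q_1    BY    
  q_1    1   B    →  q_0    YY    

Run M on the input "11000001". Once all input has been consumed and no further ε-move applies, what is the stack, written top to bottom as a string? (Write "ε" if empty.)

(q_0, 11000001, Z)
  read 1, top Z: go to q_1, push YBZ → (q_1, 1000001, YBZ)
  read 1, top Y: go to q_1, push BY → (q_1, 000001, BYBZ)
  read 0, top B: go to q_1, push Y → (q_1, 00001, YYBZ)
  read 0, top Y: go to q_0, push ε → (q_0, 0001, YBZ)
  read 0, top Y: go to q_1, push ε → (q_1, 001, BZ)
  read 0, top B: go to q_1, push Y → (q_1, 01, YZ)
  read 0, top Y: go to q_0, push ε → (q_0, 1, Z)
  read 1, top Z: go to q_1, push YBZ → (q_1, ε, YBZ)
All input consumed in state q_1 with stack YBZ.

YBZ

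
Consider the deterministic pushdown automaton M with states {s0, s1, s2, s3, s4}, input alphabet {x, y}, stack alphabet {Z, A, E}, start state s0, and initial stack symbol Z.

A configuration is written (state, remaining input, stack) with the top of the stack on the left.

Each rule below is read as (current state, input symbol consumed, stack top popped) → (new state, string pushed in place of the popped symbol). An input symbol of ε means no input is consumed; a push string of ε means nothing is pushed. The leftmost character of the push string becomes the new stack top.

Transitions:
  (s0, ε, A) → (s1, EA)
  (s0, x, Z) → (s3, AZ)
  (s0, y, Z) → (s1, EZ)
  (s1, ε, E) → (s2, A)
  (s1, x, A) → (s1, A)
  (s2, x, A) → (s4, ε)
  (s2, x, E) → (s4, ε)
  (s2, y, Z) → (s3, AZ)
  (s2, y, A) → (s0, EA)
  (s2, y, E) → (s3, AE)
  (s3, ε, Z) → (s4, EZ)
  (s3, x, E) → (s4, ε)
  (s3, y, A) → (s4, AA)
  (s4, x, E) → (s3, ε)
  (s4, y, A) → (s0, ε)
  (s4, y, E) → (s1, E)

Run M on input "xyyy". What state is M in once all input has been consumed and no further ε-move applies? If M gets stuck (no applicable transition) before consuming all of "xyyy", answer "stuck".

(s0, xyyy, Z)
  read x, top Z: go to s3, push AZ → (s3, yyy, AZ)
  read y, top A: go to s4, push AA → (s4, yy, AAZ)
  read y, top A: go to s0, push ε → (s0, y, AZ)
  ε-move, top A: go to s1, push EA → (s1, y, EAZ)
  ε-move, top E: go to s2, push A → (s2, y, AAZ)
  read y, top A: go to s0, push EA → (s0, ε, EAAZ)
All input consumed; M is in state s0.

s0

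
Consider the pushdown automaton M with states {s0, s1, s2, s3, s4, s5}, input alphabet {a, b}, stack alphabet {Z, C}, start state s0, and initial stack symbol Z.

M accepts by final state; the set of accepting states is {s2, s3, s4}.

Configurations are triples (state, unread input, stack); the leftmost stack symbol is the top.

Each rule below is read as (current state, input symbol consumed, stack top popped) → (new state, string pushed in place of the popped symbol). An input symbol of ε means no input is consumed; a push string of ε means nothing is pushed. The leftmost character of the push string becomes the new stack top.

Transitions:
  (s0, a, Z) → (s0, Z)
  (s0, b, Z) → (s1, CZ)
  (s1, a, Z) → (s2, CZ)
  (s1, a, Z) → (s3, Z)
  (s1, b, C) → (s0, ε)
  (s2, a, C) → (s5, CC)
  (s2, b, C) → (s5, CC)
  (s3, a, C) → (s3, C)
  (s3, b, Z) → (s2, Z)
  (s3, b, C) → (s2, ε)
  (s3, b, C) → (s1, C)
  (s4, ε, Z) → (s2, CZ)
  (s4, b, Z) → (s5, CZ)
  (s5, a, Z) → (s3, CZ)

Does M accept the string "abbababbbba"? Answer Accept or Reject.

No computation consumes all input and reaches a final state.

Reject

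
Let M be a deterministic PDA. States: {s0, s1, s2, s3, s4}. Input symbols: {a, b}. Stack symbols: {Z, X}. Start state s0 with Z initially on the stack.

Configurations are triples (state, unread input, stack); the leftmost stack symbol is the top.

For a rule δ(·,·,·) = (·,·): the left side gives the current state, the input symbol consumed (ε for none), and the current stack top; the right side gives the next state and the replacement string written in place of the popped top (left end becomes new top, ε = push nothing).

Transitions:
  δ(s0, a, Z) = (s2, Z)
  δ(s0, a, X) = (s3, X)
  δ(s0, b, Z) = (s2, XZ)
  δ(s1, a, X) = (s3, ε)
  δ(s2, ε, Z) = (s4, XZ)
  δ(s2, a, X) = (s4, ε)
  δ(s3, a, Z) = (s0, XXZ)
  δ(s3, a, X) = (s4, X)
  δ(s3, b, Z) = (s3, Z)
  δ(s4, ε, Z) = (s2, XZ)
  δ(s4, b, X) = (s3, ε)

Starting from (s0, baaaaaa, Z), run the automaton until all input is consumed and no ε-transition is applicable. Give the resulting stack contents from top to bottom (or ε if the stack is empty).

(s0, baaaaaa, Z) ⊢ (s2, aaaaaa, XZ) ⊢ (s4, aaaaa, Z) ⊢ (s2, aaaaa, XZ) ⊢ (s4, aaaa, Z) ⊢ (s2, aaaa, XZ) ⊢ (s4, aaa, Z) ⊢ (s2, aaa, XZ) ⊢ (s4, aa, Z) ⊢ (s2, aa, XZ) ⊢ (s4, a, Z) ⊢ (s2, a, XZ) ⊢ (s4, ε, Z) ⊢ (s2, ε, XZ)
All input consumed in state s2 with stack XZ.

XZ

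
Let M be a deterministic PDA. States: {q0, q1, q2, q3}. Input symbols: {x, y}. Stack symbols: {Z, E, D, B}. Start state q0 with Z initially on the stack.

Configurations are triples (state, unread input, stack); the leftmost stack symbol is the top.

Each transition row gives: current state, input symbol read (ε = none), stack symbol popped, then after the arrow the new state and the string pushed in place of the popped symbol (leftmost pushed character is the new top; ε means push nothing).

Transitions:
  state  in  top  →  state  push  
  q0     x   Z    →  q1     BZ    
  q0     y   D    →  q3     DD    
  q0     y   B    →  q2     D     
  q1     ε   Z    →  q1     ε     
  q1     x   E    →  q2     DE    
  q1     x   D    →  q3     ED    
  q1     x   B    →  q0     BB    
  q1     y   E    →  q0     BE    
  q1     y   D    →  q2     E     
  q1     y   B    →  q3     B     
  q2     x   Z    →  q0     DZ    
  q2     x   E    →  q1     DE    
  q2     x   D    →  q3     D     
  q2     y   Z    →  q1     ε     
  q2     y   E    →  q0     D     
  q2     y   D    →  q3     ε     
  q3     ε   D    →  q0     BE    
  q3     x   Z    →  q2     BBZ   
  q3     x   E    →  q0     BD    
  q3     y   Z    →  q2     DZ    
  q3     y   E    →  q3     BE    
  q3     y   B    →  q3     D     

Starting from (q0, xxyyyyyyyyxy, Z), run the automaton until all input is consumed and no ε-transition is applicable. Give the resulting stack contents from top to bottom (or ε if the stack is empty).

(q0, xxyyyyyyyyxy, Z) ⊢ (q1, xyyyyyyyyxy, BZ) ⊢ (q0, yyyyyyyyxy, BBZ) ⊢ (q2, yyyyyyyxy, DBZ) ⊢ (q3, yyyyyyxy, BZ) ⊢ (q3, yyyyyxy, DZ) ⊢ (q0, yyyyyxy, BEZ) ⊢ (q2, yyyyxy, DEZ) ⊢ (q3, yyyxy, EZ) ⊢ (q3, yyxy, BEZ) ⊢ (q3, yxy, DEZ) ⊢ (q0, yxy, BEEZ) ⊢ (q2, xy, DEEZ) ⊢ (q3, y, DEEZ) ⊢ (q0, y, BEEEZ) ⊢ (q2, ε, DEEEZ)
All input consumed in state q2 with stack DEEEZ.

DEEEZ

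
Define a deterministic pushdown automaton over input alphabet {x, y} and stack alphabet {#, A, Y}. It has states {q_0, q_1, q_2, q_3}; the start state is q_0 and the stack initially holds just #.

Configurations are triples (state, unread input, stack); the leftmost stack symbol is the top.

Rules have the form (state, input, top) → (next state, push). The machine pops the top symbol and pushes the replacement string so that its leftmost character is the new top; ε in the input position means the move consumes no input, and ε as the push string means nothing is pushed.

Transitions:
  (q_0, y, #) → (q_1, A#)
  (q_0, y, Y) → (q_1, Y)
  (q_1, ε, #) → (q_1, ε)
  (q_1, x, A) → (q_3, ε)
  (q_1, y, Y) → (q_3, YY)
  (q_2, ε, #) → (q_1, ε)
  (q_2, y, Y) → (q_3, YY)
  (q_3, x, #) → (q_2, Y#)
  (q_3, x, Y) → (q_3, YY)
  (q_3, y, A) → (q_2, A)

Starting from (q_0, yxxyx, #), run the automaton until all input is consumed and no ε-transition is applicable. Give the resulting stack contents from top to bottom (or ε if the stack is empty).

(q_0, yxxyx, #)
  read y, top #: go to q_1, push A# → (q_1, xxyx, A#)
  read x, top A: go to q_3, push ε → (q_3, xyx, #)
  read x, top #: go to q_2, push Y# → (q_2, yx, Y#)
  read y, top Y: go to q_3, push YY → (q_3, x, YY#)
  read x, top Y: go to q_3, push YY → (q_3, ε, YYY#)
All input consumed in state q_3 with stack YYY#.

YYY#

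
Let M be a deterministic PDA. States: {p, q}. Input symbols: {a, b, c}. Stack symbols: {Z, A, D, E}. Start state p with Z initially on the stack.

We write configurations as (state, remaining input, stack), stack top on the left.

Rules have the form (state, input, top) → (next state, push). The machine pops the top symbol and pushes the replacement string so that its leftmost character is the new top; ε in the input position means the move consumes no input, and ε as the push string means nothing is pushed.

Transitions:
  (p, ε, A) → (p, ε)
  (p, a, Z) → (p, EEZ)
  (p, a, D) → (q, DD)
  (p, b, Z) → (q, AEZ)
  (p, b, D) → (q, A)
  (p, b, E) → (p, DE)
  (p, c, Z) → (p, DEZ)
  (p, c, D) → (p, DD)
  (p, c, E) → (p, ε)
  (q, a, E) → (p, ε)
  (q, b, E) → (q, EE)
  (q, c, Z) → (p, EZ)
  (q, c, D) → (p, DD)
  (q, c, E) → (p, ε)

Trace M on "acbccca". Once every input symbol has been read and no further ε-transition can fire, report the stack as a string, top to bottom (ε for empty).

(p, acbccca, Z) ⊢ (p, cbccca, EEZ) ⊢ (p, bccca, EZ) ⊢ (p, ccca, DEZ) ⊢ (p, cca, DDEZ) ⊢ (p, ca, DDDEZ) ⊢ (p, a, DDDDEZ) ⊢ (q, ε, DDDDDEZ)
All input consumed in state q with stack DDDDDEZ.

DDDDDEZ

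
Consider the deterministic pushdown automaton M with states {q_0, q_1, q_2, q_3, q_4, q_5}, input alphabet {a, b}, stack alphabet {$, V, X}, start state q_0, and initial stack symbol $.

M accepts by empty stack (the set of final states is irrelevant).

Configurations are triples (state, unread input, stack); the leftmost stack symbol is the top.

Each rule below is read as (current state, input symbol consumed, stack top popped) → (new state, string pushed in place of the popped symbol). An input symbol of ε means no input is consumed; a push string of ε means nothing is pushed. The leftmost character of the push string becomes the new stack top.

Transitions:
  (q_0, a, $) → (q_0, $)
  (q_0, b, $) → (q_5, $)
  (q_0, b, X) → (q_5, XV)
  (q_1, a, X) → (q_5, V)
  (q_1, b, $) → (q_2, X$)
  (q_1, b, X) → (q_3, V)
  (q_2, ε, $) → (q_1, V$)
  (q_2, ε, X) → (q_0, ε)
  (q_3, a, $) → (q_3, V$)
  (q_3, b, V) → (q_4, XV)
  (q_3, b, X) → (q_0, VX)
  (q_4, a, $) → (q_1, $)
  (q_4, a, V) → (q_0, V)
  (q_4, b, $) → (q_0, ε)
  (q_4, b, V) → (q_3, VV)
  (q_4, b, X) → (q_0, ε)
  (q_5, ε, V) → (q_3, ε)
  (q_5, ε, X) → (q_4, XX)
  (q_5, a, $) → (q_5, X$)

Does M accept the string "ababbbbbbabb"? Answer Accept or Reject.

(q_0, ababbbbbbabb, $)
  read a, top $: go to q_0, push $ → (q_0, babbbbbbabb, $)
  read b, top $: go to q_5, push $ → (q_5, abbbbbbabb, $)
  read a, top $: go to q_5, push X$ → (q_5, bbbbbbabb, X$)
  ε-move, top X: go to q_4, push XX → (q_4, bbbbbbabb, XX$)
  read b, top X: go to q_0, push ε → (q_0, bbbbbabb, X$)
  read b, top X: go to q_5, push XV → (q_5, bbbbabb, XV$)
  ε-move, top X: go to q_4, push XX → (q_4, bbbbabb, XXV$)
  read b, top X: go to q_0, push ε → (q_0, bbbabb, XV$)
  read b, top X: go to q_5, push XV → (q_5, bbabb, XVV$)
  ε-move, top X: go to q_4, push XX → (q_4, bbabb, XXVV$)
  read b, top X: go to q_0, push ε → (q_0, babb, XVV$)
  read b, top X: go to q_5, push XV → (q_5, abb, XVVV$)
  ε-move, top X: go to q_4, push XX → (q_4, abb, XXVVV$)
No transition applies at (q_4, abb, XXVVV$); input not fully consumed.

Reject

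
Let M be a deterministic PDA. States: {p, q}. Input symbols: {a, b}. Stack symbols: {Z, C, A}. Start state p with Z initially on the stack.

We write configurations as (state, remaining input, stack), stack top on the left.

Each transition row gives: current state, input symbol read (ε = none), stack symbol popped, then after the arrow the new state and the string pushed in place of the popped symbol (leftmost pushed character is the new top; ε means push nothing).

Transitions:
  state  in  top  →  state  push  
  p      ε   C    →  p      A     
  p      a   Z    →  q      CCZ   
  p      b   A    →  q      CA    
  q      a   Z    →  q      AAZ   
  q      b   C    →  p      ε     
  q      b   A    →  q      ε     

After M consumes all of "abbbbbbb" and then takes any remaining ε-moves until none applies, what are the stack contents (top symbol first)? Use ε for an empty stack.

AZ

(p, abbbbbbb, Z)
  read a, top Z: go to q, push CCZ → (q, bbbbbbb, CCZ)
  read b, top C: go to p, push ε → (p, bbbbbb, CZ)
  ε-move, top C: go to p, push A → (p, bbbbbb, AZ)
  read b, top A: go to q, push CA → (q, bbbbb, CAZ)
  read b, top C: go to p, push ε → (p, bbbb, AZ)
  read b, top A: go to q, push CA → (q, bbb, CAZ)
  read b, top C: go to p, push ε → (p, bb, AZ)
  read b, top A: go to q, push CA → (q, b, CAZ)
  read b, top C: go to p, push ε → (p, ε, AZ)
All input consumed in state p with stack AZ.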